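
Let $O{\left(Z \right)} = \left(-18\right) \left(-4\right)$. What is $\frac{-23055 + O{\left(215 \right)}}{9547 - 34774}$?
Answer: $\frac{7661}{8409} \approx 0.91105$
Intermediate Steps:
$O{\left(Z \right)} = 72$
$\frac{-23055 + O{\left(215 \right)}}{9547 - 34774} = \frac{-23055 + 72}{9547 - 34774} = - \frac{22983}{-25227} = \left(-22983\right) \left(- \frac{1}{25227}\right) = \frac{7661}{8409}$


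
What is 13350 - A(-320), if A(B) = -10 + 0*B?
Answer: 13360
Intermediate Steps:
A(B) = -10 (A(B) = -10 + 0 = -10)
13350 - A(-320) = 13350 - 1*(-10) = 13350 + 10 = 13360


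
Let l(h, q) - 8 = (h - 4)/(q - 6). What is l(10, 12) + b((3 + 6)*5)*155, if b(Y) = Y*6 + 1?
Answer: 42014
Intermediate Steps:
l(h, q) = 8 + (-4 + h)/(-6 + q) (l(h, q) = 8 + (h - 4)/(q - 6) = 8 + (-4 + h)/(-6 + q))
b(Y) = 1 + 6*Y (b(Y) = 6*Y + 1 = 1 + 6*Y)
l(10, 12) + b((3 + 6)*5)*155 = (-52 + 10 + 8*12)/(-6 + 12) + (1 + 6*((3 + 6)*5))*155 = (-52 + 10 + 96)/6 + (1 + 6*(9*5))*155 = (⅙)*54 + (1 + 6*45)*155 = 9 + (1 + 270)*155 = 9 + 271*155 = 9 + 42005 = 42014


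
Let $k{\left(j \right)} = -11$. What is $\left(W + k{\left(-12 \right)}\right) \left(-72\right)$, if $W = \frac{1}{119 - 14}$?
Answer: $\frac{27696}{35} \approx 791.31$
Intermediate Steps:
$W = \frac{1}{105} \approx 0.0095238$
$\left(W + k{\left(-12 \right)}\right) \left(-72\right) = \left(\frac{1}{105} - 11\right) \left(-72\right) = \left(- \frac{1154}{105}\right) \left(-72\right) = \frac{27696}{35}$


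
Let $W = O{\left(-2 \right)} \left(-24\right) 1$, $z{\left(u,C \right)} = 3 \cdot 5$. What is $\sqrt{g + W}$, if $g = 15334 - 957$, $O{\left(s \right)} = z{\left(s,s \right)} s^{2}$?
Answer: $\sqrt{12937} \approx 113.74$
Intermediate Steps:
$z{\left(u,C \right)} = 15$
$O{\left(s \right)} = 15 s^{2}$
$W = -1440$ ($W = 15 \left(-2\right)^{2} \left(-24\right) 1 = 15 \cdot 4 \left(-24\right) 1 = 60 \left(-24\right) 1 = \left(-1440\right) 1 = -1440$)
$g = 14377$ ($g = 15334 - 957 = 14377$)
$\sqrt{g + W} = \sqrt{14377 - 1440} = \sqrt{12937}$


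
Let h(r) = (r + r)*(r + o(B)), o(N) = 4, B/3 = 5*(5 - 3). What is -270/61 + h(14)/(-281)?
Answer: -106614/17141 ≈ -6.2198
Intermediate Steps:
B = 30 (B = 3*(5*(5 - 3)) = 3*(5*2) = 3*10 = 30)
h(r) = 2*r*(4 + r) (h(r) = (r + r)*(r + 4) = (2*r)*(4 + r) = 2*r*(4 + r))
-270/61 + h(14)/(-281) = -270/61 + (2*14*(4 + 14))/(-281) = -270*1/61 + (2*14*18)*(-1/281) = -270/61 + 504*(-1/281) = -270/61 - 504/281 = -106614/17141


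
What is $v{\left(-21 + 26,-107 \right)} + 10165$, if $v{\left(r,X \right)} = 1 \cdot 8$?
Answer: $10173$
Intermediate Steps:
$v{\left(r,X \right)} = 8$
$v{\left(-21 + 26,-107 \right)} + 10165 = 8 + 10165 = 10173$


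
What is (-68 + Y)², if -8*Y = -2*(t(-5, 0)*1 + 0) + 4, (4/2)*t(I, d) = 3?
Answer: 297025/64 ≈ 4641.0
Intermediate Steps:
t(I, d) = 3/2 (t(I, d) = (½)*3 = 3/2)
Y = -⅛ (Y = -(-2*((3/2)*1 + 0) + 4)/8 = -(-2*(3/2 + 0) + 4)/8 = -(-2*3/2 + 4)/8 = -(-3 + 4)/8 = -⅛*1 = -⅛ ≈ -0.12500)
(-68 + Y)² = (-68 - ⅛)² = (-545/8)² = 297025/64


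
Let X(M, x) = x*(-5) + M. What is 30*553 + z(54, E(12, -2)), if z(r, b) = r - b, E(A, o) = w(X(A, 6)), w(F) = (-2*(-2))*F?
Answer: 16716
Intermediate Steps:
X(M, x) = M - 5*x (X(M, x) = -5*x + M = M - 5*x)
w(F) = 4*F
E(A, o) = -120 + 4*A (E(A, o) = 4*(A - 5*6) = 4*(A - 30) = 4*(-30 + A) = -120 + 4*A)
30*553 + z(54, E(12, -2)) = 30*553 + (54 - (-120 + 4*12)) = 16590 + (54 - (-120 + 48)) = 16590 + (54 - 1*(-72)) = 16590 + (54 + 72) = 16590 + 126 = 16716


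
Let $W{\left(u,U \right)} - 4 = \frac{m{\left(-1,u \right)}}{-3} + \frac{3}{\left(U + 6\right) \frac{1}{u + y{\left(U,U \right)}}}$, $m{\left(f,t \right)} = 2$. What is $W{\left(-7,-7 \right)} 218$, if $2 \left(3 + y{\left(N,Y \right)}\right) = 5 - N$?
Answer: $\frac{10028}{3} \approx 3342.7$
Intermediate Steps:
$y{\left(N,Y \right)} = - \frac{1}{2} - \frac{N}{2}$ ($y{\left(N,Y \right)} = -3 + \frac{5 - N}{2} = -3 - \left(- \frac{5}{2} + \frac{N}{2}\right) = - \frac{1}{2} - \frac{N}{2}$)
$W{\left(u,U \right)} = \frac{10}{3} + \frac{3 \left(- \frac{1}{2} + u - \frac{U}{2}\right)}{6 + U}$ ($W{\left(u,U \right)} = 4 + \left(\frac{2}{-3} + \frac{3}{\left(U + 6\right) \frac{1}{u - \left(\frac{1}{2} + \frac{U}{2}\right)}}\right) = 4 + \left(2 \left(- \frac{1}{3}\right) + \frac{3}{\left(6 + U\right) \frac{1}{- \frac{1}{2} + u - \frac{U}{2}}}\right) = 4 - \left(\frac{2}{3} - \frac{3}{\frac{1}{- \frac{1}{2} + u - \frac{U}{2}} \left(6 + U\right)}\right) = 4 - \left(\frac{2}{3} - 3 \frac{- \frac{1}{2} + u - \frac{U}{2}}{6 + U}\right) = 4 - \left(\frac{2}{3} - \frac{3 \left(- \frac{1}{2} + u - \frac{U}{2}\right)}{6 + U}\right) = \frac{10}{3} + \frac{3 \left(- \frac{1}{2} + u - \frac{U}{2}\right)}{6 + U}$)
$W{\left(-7,-7 \right)} 218 = \frac{111 + 11 \left(-7\right) + 18 \left(-7\right)}{6 \left(6 - 7\right)} 218 = \frac{111 - 77 - 126}{6 \left(-1\right)} 218 = \frac{1}{6} \left(-1\right) \left(-92\right) 218 = \frac{46}{3} \cdot 218 = \frac{10028}{3}$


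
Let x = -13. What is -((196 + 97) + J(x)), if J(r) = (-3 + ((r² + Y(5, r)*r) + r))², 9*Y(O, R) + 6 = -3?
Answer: -27849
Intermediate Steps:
Y(O, R) = -1 (Y(O, R) = -⅔ + (⅑)*(-3) = -⅔ - ⅓ = -1)
J(r) = (-3 + r²)² (J(r) = (-3 + ((r² - r) + r))² = (-3 + r²)²)
-((196 + 97) + J(x)) = -((196 + 97) + (-3 + (-13)²)²) = -(293 + (-3 + 169)²) = -(293 + 166²) = -(293 + 27556) = -1*27849 = -27849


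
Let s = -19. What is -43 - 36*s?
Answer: 641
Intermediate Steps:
-43 - 36*s = -43 - 36*(-19) = -43 + 684 = 641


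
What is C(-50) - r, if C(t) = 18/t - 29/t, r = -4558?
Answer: 227911/50 ≈ 4558.2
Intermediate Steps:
C(t) = -11/t
C(-50) - r = -11/(-50) - 1*(-4558) = -11*(-1/50) + 4558 = 11/50 + 4558 = 227911/50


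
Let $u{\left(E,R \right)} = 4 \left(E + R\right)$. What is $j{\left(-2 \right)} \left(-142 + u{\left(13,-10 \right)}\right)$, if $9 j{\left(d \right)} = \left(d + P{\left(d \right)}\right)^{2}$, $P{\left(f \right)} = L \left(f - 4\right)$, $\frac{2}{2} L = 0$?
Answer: $- \frac{520}{9} \approx -57.778$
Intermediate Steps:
$L = 0$
$P{\left(f \right)} = 0$ ($P{\left(f \right)} = 0 \left(f - 4\right) = 0 \left(-4 + f\right) = 0$)
$u{\left(E,R \right)} = 4 E + 4 R$
$j{\left(d \right)} = \frac{d^{2}}{9}$ ($j{\left(d \right)} = \frac{\left(d + 0\right)^{2}}{9} = \frac{d^{2}}{9}$)
$j{\left(-2 \right)} \left(-142 + u{\left(13,-10 \right)}\right) = \frac{\left(-2\right)^{2}}{9} \left(-142 + \left(4 \cdot 13 + 4 \left(-10\right)\right)\right) = \frac{1}{9} \cdot 4 \left(-142 + \left(52 - 40\right)\right) = \frac{4 \left(-142 + 12\right)}{9} = \frac{4}{9} \left(-130\right) = - \frac{520}{9}$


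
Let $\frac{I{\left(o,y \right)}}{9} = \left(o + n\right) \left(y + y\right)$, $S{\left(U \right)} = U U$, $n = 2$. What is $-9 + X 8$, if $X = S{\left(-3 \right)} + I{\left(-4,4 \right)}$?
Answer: $-1089$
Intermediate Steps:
$S{\left(U \right)} = U^{2}$
$I{\left(o,y \right)} = 18 y \left(2 + o\right)$ ($I{\left(o,y \right)} = 9 \left(o + 2\right) \left(y + y\right) = 9 \left(2 + o\right) 2 y = 9 \cdot 2 y \left(2 + o\right) = 18 y \left(2 + o\right)$)
$X = -135$ ($X = \left(-3\right)^{2} + 18 \cdot 4 \left(2 - 4\right) = 9 + 18 \cdot 4 \left(-2\right) = 9 - 144 = -135$)
$-9 + X 8 = -9 - 1080 = -1089$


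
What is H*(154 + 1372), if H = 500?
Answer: 763000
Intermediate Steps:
H*(154 + 1372) = 500*(154 + 1372) = 500*1526 = 763000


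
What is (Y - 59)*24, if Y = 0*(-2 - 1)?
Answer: -1416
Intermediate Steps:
Y = 0 (Y = 0*(-3) = 0)
(Y - 59)*24 = (0 - 59)*24 = -59*24 = -1416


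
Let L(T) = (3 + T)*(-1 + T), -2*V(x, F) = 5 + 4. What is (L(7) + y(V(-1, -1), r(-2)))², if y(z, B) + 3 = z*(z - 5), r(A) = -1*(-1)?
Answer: 159201/16 ≈ 9950.1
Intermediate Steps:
V(x, F) = -9/2 (V(x, F) = -(5 + 4)/2 = -½*9 = -9/2)
L(T) = (-1 + T)*(3 + T)
r(A) = 1
y(z, B) = -3 + z*(-5 + z) (y(z, B) = -3 + z*(z - 5) = -3 + z*(-5 + z))
(L(7) + y(V(-1, -1), r(-2)))² = ((-3 + 7² + 2*7) + (-3 + (-9/2)² - 5*(-9/2)))² = ((-3 + 49 + 14) + (-3 + 81/4 + 45/2))² = (60 + 159/4)² = (399/4)² = 159201/16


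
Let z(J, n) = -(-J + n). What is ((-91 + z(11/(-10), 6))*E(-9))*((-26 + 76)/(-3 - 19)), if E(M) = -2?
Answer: -4905/11 ≈ -445.91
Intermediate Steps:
z(J, n) = J - n (z(J, n) = -(n - J) = J - n)
((-91 + z(11/(-10), 6))*E(-9))*((-26 + 76)/(-3 - 19)) = ((-91 + (11/(-10) - 1*6))*(-2))*((-26 + 76)/(-3 - 19)) = ((-91 + (11*(-⅒) - 6))*(-2))*(50/(-22)) = ((-91 + (-11/10 - 6))*(-2))*(50*(-1/22)) = ((-91 - 71/10)*(-2))*(-25/11) = -981/10*(-2)*(-25/11) = (981/5)*(-25/11) = -4905/11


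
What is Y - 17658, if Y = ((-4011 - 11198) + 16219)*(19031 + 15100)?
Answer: 34454652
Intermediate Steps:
Y = 34472310 (Y = (-15209 + 16219)*34131 = 1010*34131 = 34472310)
Y - 17658 = 34472310 - 17658 = 34454652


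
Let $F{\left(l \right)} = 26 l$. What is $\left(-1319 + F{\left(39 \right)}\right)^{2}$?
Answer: $93025$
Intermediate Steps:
$\left(-1319 + F{\left(39 \right)}\right)^{2} = \left(-1319 + 26 \cdot 39\right)^{2} = \left(-1319 + 1014\right)^{2} = \left(-305\right)^{2} = 93025$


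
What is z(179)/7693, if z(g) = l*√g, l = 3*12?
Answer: 36*√179/7693 ≈ 0.062608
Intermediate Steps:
l = 36
z(g) = 36*√g
z(179)/7693 = (36*√179)/7693 = (36*√179)*(1/7693) = 36*√179/7693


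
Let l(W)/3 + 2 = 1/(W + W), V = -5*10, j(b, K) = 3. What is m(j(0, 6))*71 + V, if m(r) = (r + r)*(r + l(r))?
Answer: -1115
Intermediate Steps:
V = -50
l(W) = -6 + 3/(2*W) (l(W) = -6 + 3/(W + W) = -6 + 3/((2*W)) = -6 + 3*(1/(2*W)) = -6 + 3/(2*W))
m(r) = 2*r*(-6 + r + 3/(2*r)) (m(r) = (r + r)*(r + (-6 + 3/(2*r))) = (2*r)*(-6 + r + 3/(2*r)) = 2*r*(-6 + r + 3/(2*r)))
m(j(0, 6))*71 + V = (3 + 2*3*(-6 + 3))*71 - 50 = (3 + 2*3*(-3))*71 - 50 = (3 - 18)*71 - 50 = -15*71 - 50 = -1065 - 50 = -1115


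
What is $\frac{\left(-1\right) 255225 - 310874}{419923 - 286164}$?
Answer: $- \frac{566099}{133759} \approx -4.2322$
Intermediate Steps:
$\frac{\left(-1\right) 255225 - 310874}{419923 - 286164} = \frac{-255225 - 310874}{133759} = \left(-566099\right) \frac{1}{133759} = - \frac{566099}{133759}$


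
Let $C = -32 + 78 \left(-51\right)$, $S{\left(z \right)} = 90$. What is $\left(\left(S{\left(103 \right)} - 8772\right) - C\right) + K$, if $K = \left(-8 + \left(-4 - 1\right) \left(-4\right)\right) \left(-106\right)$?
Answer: $-5944$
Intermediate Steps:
$C = -4010$ ($C = -32 - 3978 = -4010$)
$K = -1272$ ($K = \left(-8 - -20\right) \left(-106\right) = \left(-8 + 20\right) \left(-106\right) = 12 \left(-106\right) = -1272$)
$\left(\left(S{\left(103 \right)} - 8772\right) - C\right) + K = \left(\left(90 - 8772\right) - -4010\right) - 1272 = \left(\left(90 - 8772\right) + 4010\right) - 1272 = \left(-8682 + 4010\right) - 1272 = -4672 - 1272 = -5944$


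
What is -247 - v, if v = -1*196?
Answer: -51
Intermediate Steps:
v = -196
-247 - v = -247 - 1*(-196) = -247 + 196 = -51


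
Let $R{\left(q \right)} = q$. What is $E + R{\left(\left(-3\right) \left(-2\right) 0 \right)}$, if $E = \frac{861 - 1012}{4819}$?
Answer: $- \frac{151}{4819} \approx -0.031334$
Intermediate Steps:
$E = - \frac{151}{4819}$ ($E = \left(-151\right) \frac{1}{4819} = - \frac{151}{4819} \approx -0.031334$)
$E + R{\left(\left(-3\right) \left(-2\right) 0 \right)} = - \frac{151}{4819} + \left(-3\right) \left(-2\right) 0 = - \frac{151}{4819} + 6 \cdot 0 = - \frac{151}{4819} + 0 = - \frac{151}{4819}$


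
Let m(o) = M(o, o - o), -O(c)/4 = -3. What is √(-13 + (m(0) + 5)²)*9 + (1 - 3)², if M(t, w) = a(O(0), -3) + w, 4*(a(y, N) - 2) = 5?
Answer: 4 + 9*√881/4 ≈ 70.784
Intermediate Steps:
O(c) = 12 (O(c) = -4*(-3) = 12)
a(y, N) = 13/4 (a(y, N) = 2 + (¼)*5 = 2 + 5/4 = 13/4)
M(t, w) = 13/4 + w
m(o) = 13/4 (m(o) = 13/4 + (o - o) = 13/4 + 0 = 13/4)
√(-13 + (m(0) + 5)²)*9 + (1 - 3)² = √(-13 + (13/4 + 5)²)*9 + (1 - 3)² = √(-13 + (33/4)²)*9 + (-2)² = √(-13 + 1089/16)*9 + 4 = √(881/16)*9 + 4 = (√881/4)*9 + 4 = 9*√881/4 + 4 = 4 + 9*√881/4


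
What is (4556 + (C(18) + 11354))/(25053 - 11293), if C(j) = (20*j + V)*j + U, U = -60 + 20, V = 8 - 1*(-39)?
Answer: 5799/3440 ≈ 1.6858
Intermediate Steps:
V = 47 (V = 8 + 39 = 47)
U = -40
C(j) = -40 + j*(47 + 20*j) (C(j) = (20*j + 47)*j - 40 = (47 + 20*j)*j - 40 = j*(47 + 20*j) - 40 = -40 + j*(47 + 20*j))
(4556 + (C(18) + 11354))/(25053 - 11293) = (4556 + ((-40 + 20*18² + 47*18) + 11354))/(25053 - 11293) = (4556 + ((-40 + 20*324 + 846) + 11354))/13760 = (4556 + ((-40 + 6480 + 846) + 11354))*(1/13760) = (4556 + (7286 + 11354))*(1/13760) = (4556 + 18640)*(1/13760) = 23196*(1/13760) = 5799/3440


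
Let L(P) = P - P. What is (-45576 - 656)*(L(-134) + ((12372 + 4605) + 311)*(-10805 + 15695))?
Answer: -3908375610240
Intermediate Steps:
L(P) = 0
(-45576 - 656)*(L(-134) + ((12372 + 4605) + 311)*(-10805 + 15695)) = (-45576 - 656)*(0 + ((12372 + 4605) + 311)*(-10805 + 15695)) = -46232*(0 + (16977 + 311)*4890) = -46232*(0 + 17288*4890) = -46232*(0 + 84538320) = -46232*84538320 = -3908375610240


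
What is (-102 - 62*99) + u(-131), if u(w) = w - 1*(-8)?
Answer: -6363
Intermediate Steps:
u(w) = 8 + w (u(w) = w + 8 = 8 + w)
(-102 - 62*99) + u(-131) = (-102 - 62*99) + (8 - 131) = (-102 - 6138) - 123 = -6240 - 123 = -6363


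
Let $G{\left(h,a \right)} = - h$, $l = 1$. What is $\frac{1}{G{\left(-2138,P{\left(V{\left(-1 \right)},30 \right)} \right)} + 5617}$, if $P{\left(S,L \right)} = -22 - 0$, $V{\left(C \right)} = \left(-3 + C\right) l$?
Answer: $\frac{1}{7755} \approx 0.00012895$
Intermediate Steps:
$V{\left(C \right)} = -3 + C$ ($V{\left(C \right)} = \left(-3 + C\right) 1 = -3 + C$)
$P{\left(S,L \right)} = -22$ ($P{\left(S,L \right)} = -22 + 0 = -22$)
$\frac{1}{G{\left(-2138,P{\left(V{\left(-1 \right)},30 \right)} \right)} + 5617} = \frac{1}{\left(-1\right) \left(-2138\right) + 5617} = \frac{1}{2138 + 5617} = \frac{1}{7755}$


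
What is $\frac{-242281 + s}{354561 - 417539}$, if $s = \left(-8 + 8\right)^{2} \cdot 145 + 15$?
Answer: $\frac{121133}{31489} \approx 3.8468$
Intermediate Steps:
$s = 15$ ($s = 0^{2} \cdot 145 + 15 = 0 \cdot 145 + 15 = 0 + 15 = 15$)
$\frac{-242281 + s}{354561 - 417539} = \frac{-242281 + 15}{354561 - 417539} = - \frac{242266}{-62978} = \left(-242266\right) \left(- \frac{1}{62978}\right) = \frac{121133}{31489}$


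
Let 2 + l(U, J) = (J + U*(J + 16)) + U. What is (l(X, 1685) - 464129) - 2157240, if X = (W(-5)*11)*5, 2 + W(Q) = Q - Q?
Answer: -2806906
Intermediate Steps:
W(Q) = -2 (W(Q) = -2 + (Q - Q) = -2 + 0 = -2)
X = -110 (X = -2*11*5 = -22*5 = -110)
l(U, J) = -2 + J + U + U*(16 + J) (l(U, J) = -2 + ((J + U*(J + 16)) + U) = -2 + ((J + U*(16 + J)) + U) = -2 + (J + U + U*(16 + J)) = -2 + J + U + U*(16 + J))
(l(X, 1685) - 464129) - 2157240 = ((-2 + 1685 + 17*(-110) + 1685*(-110)) - 464129) - 2157240 = ((-2 + 1685 - 1870 - 185350) - 464129) - 2157240 = (-185537 - 464129) - 2157240 = -649666 - 2157240 = -2806906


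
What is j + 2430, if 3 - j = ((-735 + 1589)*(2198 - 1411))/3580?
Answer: 4019021/1790 ≈ 2245.3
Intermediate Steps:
j = -330679/1790 (j = 3 - (-735 + 1589)*(2198 - 1411)/3580 = 3 - 854*787/3580 = 3 - 672098/3580 = 3 - 1*336049/1790 = 3 - 336049/1790 = -330679/1790 ≈ -184.74)
j + 2430 = -330679/1790 + 2430 = 4019021/1790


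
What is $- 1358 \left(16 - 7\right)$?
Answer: $-12222$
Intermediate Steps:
$- 1358 \left(16 - 7\right) = \left(-1358\right) 9 = -12222$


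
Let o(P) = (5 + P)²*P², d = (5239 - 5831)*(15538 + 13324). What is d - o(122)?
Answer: -257150340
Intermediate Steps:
d = -17086304 (d = -592*28862 = -17086304)
o(P) = P²*(5 + P)²
d - o(122) = -17086304 - 122²*(5 + 122)² = -17086304 - 14884*127² = -17086304 - 14884*16129 = -17086304 - 1*240064036 = -17086304 - 240064036 = -257150340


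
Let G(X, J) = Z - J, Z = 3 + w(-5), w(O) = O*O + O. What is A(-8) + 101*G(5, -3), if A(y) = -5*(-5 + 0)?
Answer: 2651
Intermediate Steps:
A(y) = 25 (A(y) = -5*(-5) = 25)
w(O) = O + O**2 (w(O) = O**2 + O = O + O**2)
Z = 23 (Z = 3 - 5*(1 - 5) = 3 - 5*(-4) = 3 + 20 = 23)
G(X, J) = 23 - J
A(-8) + 101*G(5, -3) = 25 + 101*(23 - 1*(-3)) = 25 + 101*(23 + 3) = 25 + 101*26 = 25 + 2626 = 2651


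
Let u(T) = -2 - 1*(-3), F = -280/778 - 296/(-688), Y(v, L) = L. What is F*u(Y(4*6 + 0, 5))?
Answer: 2353/33454 ≈ 0.070335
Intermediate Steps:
F = 2353/33454 (F = -280*1/778 - 296*(-1/688) = -140/389 + 37/86 = 2353/33454 ≈ 0.070335)
u(T) = 1 (u(T) = -2 + 3 = 1)
F*u(Y(4*6 + 0, 5)) = (2353/33454)*1 = 2353/33454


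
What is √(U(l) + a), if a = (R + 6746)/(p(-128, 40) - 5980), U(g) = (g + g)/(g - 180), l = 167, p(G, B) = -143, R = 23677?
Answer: I*√127723739/2041 ≈ 5.5372*I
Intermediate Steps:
U(g) = 2*g/(-180 + g) (U(g) = (2*g)/(-180 + g) = 2*g/(-180 + g))
a = -10141/2041 (a = (23677 + 6746)/(-143 - 5980) = 30423/(-6123) = 30423*(-1/6123) = -10141/2041 ≈ -4.9686)
√(U(l) + a) = √(2*167/(-180 + 167) - 10141/2041) = √(2*167/(-13) - 10141/2041) = √(2*167*(-1/13) - 10141/2041) = √(-334/13 - 10141/2041) = √(-62579/2041) = I*√127723739/2041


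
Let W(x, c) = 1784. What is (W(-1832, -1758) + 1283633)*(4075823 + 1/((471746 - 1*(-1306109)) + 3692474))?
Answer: 28659776661841035256/5470329 ≈ 5.2391e+12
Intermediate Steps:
(W(-1832, -1758) + 1283633)*(4075823 + 1/((471746 - 1*(-1306109)) + 3692474)) = (1784 + 1283633)*(4075823 + 1/((471746 - 1*(-1306109)) + 3692474)) = 1285417*(4075823 + 1/((471746 + 1306109) + 3692474)) = 1285417*(4075823 + 1/(1777855 + 3692474)) = 1285417*(4075823 + 1/5470329) = 1285417*(22296092755768/5470329) = 28659776661841035256/5470329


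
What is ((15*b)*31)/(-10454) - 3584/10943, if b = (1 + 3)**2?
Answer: -59441528/57199061 ≈ -1.0392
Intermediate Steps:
b = 16 (b = 4**2 = 16)
((15*b)*31)/(-10454) - 3584/10943 = ((15*16)*31)/(-10454) - 3584/10943 = (240*31)*(-1/10454) - 3584*1/10943 = 7440*(-1/10454) - 3584/10943 = -3720/5227 - 3584/10943 = -59441528/57199061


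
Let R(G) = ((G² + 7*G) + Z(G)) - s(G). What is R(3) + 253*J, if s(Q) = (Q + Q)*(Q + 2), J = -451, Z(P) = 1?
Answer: -114102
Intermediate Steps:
s(Q) = 2*Q*(2 + Q) (s(Q) = (2*Q)*(2 + Q) = 2*Q*(2 + Q))
R(G) = 1 + G² + 7*G - 2*G*(2 + G) (R(G) = ((G² + 7*G) + 1) - 2*G*(2 + G) = (1 + G² + 7*G) - 2*G*(2 + G) = 1 + G² + 7*G - 2*G*(2 + G))
R(3) + 253*J = (1 - 1*3² + 3*3) + 253*(-451) = (1 - 1*9 + 9) - 114103 = (1 - 9 + 9) - 114103 = 1 - 114103 = -114102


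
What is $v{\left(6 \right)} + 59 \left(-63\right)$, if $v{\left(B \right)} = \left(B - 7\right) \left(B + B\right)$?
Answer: $-3729$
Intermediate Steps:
$v{\left(B \right)} = 2 B \left(-7 + B\right)$ ($v{\left(B \right)} = \left(-7 + B\right) 2 B = 2 B \left(-7 + B\right)$)
$v{\left(6 \right)} + 59 \left(-63\right) = 2 \cdot 6 \left(-7 + 6\right) + 59 \left(-63\right) = 2 \cdot 6 \left(-1\right) - 3717 = -12 - 3717 = -3729$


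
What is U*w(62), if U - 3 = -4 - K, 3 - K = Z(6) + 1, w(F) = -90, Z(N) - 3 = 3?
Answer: -270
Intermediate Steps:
Z(N) = 6 (Z(N) = 3 + 3 = 6)
K = -4 (K = 3 - (6 + 1) = 3 - 1*7 = 3 - 7 = -4)
U = 3 (U = 3 + (-4 - 1*(-4)) = 3 + (-4 + 4) = 3 + 0 = 3)
U*w(62) = 3*(-90) = -270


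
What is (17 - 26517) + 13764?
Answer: -12736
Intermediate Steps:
(17 - 26517) + 13764 = -26500 + 13764 = -12736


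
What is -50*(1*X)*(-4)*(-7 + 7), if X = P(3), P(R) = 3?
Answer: 0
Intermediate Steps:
X = 3
-50*(1*X)*(-4)*(-7 + 7) = -50*(1*3)*(-4)*(-7 + 7) = -50*3*(-4)*0 = -(-600)*0 = -50*0 = 0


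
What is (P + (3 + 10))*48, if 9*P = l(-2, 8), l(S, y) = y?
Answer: 2000/3 ≈ 666.67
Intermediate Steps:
P = 8/9 (P = (⅑)*8 = 8/9 ≈ 0.88889)
(P + (3 + 10))*48 = (8/9 + (3 + 10))*48 = (8/9 + 13)*48 = (125/9)*48 = 2000/3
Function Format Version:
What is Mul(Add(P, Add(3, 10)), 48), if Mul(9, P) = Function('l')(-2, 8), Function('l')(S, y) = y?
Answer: Rational(2000, 3) ≈ 666.67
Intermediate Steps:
P = Rational(8, 9) (P = Mul(Rational(1, 9), 8) = Rational(8, 9) ≈ 0.88889)
Mul(Add(P, Add(3, 10)), 48) = Mul(Add(Rational(8, 9), Add(3, 10)), 48) = Mul(Add(Rational(8, 9), 13), 48) = Mul(Rational(125, 9), 48) = Rational(2000, 3)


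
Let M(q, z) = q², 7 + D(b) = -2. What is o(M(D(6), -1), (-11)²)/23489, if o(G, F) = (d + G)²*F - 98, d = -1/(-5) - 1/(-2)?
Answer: 80756369/2348900 ≈ 34.380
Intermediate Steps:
D(b) = -9 (D(b) = -7 - 2 = -9)
d = 7/10 (d = -1*(-⅕) - 1*(-½) = ⅕ + ½ = 7/10 ≈ 0.70000)
o(G, F) = -98 + F*(7/10 + G)² (o(G, F) = (7/10 + G)²*F - 98 = F*(7/10 + G)² - 98 = -98 + F*(7/10 + G)²)
o(M(D(6), -1), (-11)²)/23489 = (-98 + (1/100)*(-11)²*(7 + 10*(-9)²)²)/23489 = (-98 + (1/100)*121*(7 + 10*81)²)*(1/23489) = (-98 + (1/100)*121*(7 + 810)²)*(1/23489) = (-98 + (1/100)*121*817²)*(1/23489) = (-98 + (1/100)*121*667489)*(1/23489) = (-98 + 80766169/100)*(1/23489) = (80756369/100)*(1/23489) = 80756369/2348900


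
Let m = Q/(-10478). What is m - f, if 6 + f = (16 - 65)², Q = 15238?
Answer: -12555024/5239 ≈ -2396.5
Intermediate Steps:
m = -7619/5239 (m = 15238/(-10478) = 15238*(-1/10478) = -7619/5239 ≈ -1.4543)
f = 2395 (f = -6 + (16 - 65)² = -6 + (-49)² = -6 + 2401 = 2395)
m - f = -7619/5239 - 1*2395 = -7619/5239 - 2395 = -12555024/5239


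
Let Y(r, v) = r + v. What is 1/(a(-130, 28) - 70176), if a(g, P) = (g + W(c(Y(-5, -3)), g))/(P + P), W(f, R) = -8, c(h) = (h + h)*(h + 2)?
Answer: -28/1964997 ≈ -1.4249e-5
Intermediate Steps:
c(h) = 2*h*(2 + h) (c(h) = (2*h)*(2 + h) = 2*h*(2 + h))
a(g, P) = (-8 + g)/(2*P) (a(g, P) = (g - 8)/(P + P) = (-8 + g)/((2*P)) = (-8 + g)*(1/(2*P)) = (-8 + g)/(2*P))
1/(a(-130, 28) - 70176) = 1/((½)*(-8 - 130)/28 - 70176) = 1/((½)*(1/28)*(-138) - 70176) = 1/(-69/28 - 70176) = 1/(-1964997/28) = -28/1964997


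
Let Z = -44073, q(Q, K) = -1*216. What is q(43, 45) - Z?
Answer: 43857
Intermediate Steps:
q(Q, K) = -216
q(43, 45) - Z = -216 - 1*(-44073) = -216 + 44073 = 43857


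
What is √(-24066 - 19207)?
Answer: I*√43273 ≈ 208.02*I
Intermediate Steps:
√(-24066 - 19207) = √(-43273) = I*√43273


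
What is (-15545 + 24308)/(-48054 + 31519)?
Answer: -8763/16535 ≈ -0.52997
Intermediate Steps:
(-15545 + 24308)/(-48054 + 31519) = 8763/(-16535) = 8763*(-1/16535) = -8763/16535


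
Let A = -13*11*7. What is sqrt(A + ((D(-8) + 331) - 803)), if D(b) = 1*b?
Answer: I*sqrt(1481) ≈ 38.484*I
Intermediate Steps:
D(b) = b
A = -1001 (A = -143*7 = -1001)
sqrt(A + ((D(-8) + 331) - 803)) = sqrt(-1001 + ((-8 + 331) - 803)) = sqrt(-1001 + (323 - 803)) = sqrt(-1001 - 480) = sqrt(-1481) = I*sqrt(1481)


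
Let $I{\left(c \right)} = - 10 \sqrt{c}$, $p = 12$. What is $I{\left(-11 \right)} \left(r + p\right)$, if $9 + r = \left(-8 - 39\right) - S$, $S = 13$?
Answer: $570 i \sqrt{11} \approx 1890.5 i$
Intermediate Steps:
$r = -69$ ($r = -9 - 60 = -69$)
$I{\left(-11 \right)} \left(r + p\right) = - 10 \sqrt{-11} \left(-69 + 12\right) = - 10 i \sqrt{11} \left(-57\right) = 570 i \sqrt{11}$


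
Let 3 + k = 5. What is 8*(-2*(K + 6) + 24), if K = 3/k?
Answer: 72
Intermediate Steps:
k = 2 (k = -3 + 5 = 2)
K = 3/2 ≈ 1.5000
8*(-2*(K + 6) + 24) = 8*(-2*(3/2 + 6) + 24) = 8*(-2*15/2 + 24) = 8*(-15 + 24) = 8*9 = 72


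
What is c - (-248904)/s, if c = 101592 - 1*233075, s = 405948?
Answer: -4447917665/33829 ≈ -1.3148e+5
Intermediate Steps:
c = -131483 (c = 101592 - 233075 = -131483)
c - (-248904)/s = -131483 - (-248904)/405948 = -131483 - 1*(-20742/33829) = -131483 + 20742/33829 = -4447917665/33829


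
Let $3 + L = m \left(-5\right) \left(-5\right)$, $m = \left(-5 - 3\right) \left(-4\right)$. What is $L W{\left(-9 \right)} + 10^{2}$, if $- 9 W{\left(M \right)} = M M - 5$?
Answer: $- \frac{59672}{9} \approx -6630.2$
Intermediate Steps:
$m = 32$ ($m = \left(-8\right) \left(-4\right) = 32$)
$W{\left(M \right)} = \frac{5}{9} - \frac{M^{2}}{9}$ ($W{\left(M \right)} = - \frac{M M - 5}{9} = - \frac{M^{2} - 5}{9} = - \frac{-5 + M^{2}}{9} = \frac{5}{9} - \frac{M^{2}}{9}$)
$L = 797$ ($L = -3 + 32 \left(-5\right) \left(-5\right) = -3 - -800 = -3 + 800 = 797$)
$L W{\left(-9 \right)} + 10^{2} = 797 \left(\frac{5}{9} - \frac{\left(-9\right)^{2}}{9}\right) + 10^{2} = 797 \left(\frac{5}{9} - 9\right) + 100 = 797 \left(- \frac{76}{9}\right) + 100 = - \frac{60572}{9} + 100 = - \frac{59672}{9}$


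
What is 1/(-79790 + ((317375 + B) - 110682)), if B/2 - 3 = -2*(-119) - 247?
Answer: 1/126891 ≈ 7.8808e-6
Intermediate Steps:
B = -12 (B = 6 + 2*(-2*(-119) - 247) = 6 + 2*(238 - 247) = 6 + 2*(-9) = 6 - 18 = -12)
1/(-79790 + ((317375 + B) - 110682)) = 1/(-79790 + ((317375 - 12) - 110682)) = 1/(-79790 + (317363 - 110682)) = 1/(-79790 + 206681) = 1/126891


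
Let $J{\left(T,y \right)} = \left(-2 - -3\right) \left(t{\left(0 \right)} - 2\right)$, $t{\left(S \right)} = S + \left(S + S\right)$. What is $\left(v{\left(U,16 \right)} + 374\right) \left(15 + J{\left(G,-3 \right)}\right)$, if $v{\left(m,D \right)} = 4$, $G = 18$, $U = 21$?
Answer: $4914$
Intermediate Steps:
$t{\left(S \right)} = 3 S$ ($t{\left(S \right)} = S + 2 S = 3 S$)
$J{\left(T,y \right)} = -2$ ($J{\left(T,y \right)} = \left(-2 - -3\right) \left(3 \cdot 0 - 2\right) = \left(-2 + 3\right) \left(0 - 2\right) = 1 \left(-2\right) = -2$)
$\left(v{\left(U,16 \right)} + 374\right) \left(15 + J{\left(G,-3 \right)}\right) = \left(4 + 374\right) \left(15 - 2\right) = 378 \cdot 13 = 4914$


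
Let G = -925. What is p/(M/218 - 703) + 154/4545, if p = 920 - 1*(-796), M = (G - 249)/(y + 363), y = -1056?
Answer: -145237996211/60337061145 ≈ -2.4071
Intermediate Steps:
M = 1174/693 (M = (-925 - 249)/(-1056 + 363) = -1174/(-693) = -1174*(-1/693) = 1174/693 ≈ 1.6941)
p = 1716 (p = 920 + 796 = 1716)
p/(M/218 - 703) + 154/4545 = 1716/((1174/693)/218 - 703) + 154/4545 = 1716/((1174/693)*(1/218) - 703) + 154*(1/4545) = 1716/(587/75537 - 703) + 154/4545 = 1716/(-53101924/75537) + 154/4545 = 1716*(-75537/53101924) + 154/4545 = -32405373/13275481 + 154/4545 = -145237996211/60337061145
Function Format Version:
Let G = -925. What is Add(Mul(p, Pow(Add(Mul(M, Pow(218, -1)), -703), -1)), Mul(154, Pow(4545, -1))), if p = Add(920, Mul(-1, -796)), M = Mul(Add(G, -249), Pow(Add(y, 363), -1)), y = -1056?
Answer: Rational(-145237996211, 60337061145) ≈ -2.4071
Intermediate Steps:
M = Rational(1174, 693) (M = Mul(Add(-925, -249), Pow(Add(-1056, 363), -1)) = Mul(-1174, Pow(-693, -1)) = Mul(-1174, Rational(-1, 693)) = Rational(1174, 693) ≈ 1.6941)
p = 1716 (p = Add(920, 796) = 1716)
Add(Mul(p, Pow(Add(Mul(M, Pow(218, -1)), -703), -1)), Mul(154, Pow(4545, -1))) = Add(Mul(1716, Pow(Add(Mul(Rational(1174, 693), Pow(218, -1)), -703), -1)), Mul(154, Pow(4545, -1))) = Add(Mul(1716, Pow(Add(Mul(Rational(1174, 693), Rational(1, 218)), -703), -1)), Mul(154, Rational(1, 4545))) = Add(Mul(1716, Pow(Add(Rational(587, 75537), -703), -1)), Rational(154, 4545)) = Add(Mul(1716, Pow(Rational(-53101924, 75537), -1)), Rational(154, 4545)) = Add(Mul(1716, Rational(-75537, 53101924)), Rational(154, 4545)) = Add(Rational(-32405373, 13275481), Rational(154, 4545)) = Rational(-145237996211, 60337061145)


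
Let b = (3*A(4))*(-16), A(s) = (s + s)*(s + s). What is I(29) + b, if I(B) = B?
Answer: -3043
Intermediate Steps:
A(s) = 4*s**2 (A(s) = (2*s)*(2*s) = 4*s**2)
b = -3072 (b = (3*(4*4**2))*(-16) = (3*(4*16))*(-16) = (3*64)*(-16) = 192*(-16) = -3072)
I(29) + b = 29 - 3072 = -3043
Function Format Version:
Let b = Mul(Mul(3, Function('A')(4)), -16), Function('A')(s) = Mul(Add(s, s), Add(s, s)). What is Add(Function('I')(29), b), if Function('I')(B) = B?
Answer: -3043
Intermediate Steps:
Function('A')(s) = Mul(4, Pow(s, 2)) (Function('A')(s) = Mul(Mul(2, s), Mul(2, s)) = Mul(4, Pow(s, 2)))
b = -3072 (b = Mul(Mul(3, Mul(4, Pow(4, 2))), -16) = Mul(Mul(3, Mul(4, 16)), -16) = Mul(Mul(3, 64), -16) = Mul(192, -16) = -3072)
Add(Function('I')(29), b) = Add(29, -3072) = -3043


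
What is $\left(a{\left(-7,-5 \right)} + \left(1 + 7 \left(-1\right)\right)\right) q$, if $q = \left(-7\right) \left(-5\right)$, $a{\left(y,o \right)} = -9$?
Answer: $-525$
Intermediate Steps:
$q = 35$
$\left(a{\left(-7,-5 \right)} + \left(1 + 7 \left(-1\right)\right)\right) q = \left(-9 + \left(1 + 7 \left(-1\right)\right)\right) 35 = \left(-9 + \left(1 - 7\right)\right) 35 = \left(-9 - 6\right) 35 = \left(-15\right) 35 = -525$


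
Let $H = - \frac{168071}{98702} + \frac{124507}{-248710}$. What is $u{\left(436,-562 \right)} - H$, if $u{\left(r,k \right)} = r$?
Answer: $\frac{8325924207}{19000135} \approx 438.2$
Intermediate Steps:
$H = - \frac{41865347}{19000135}$ ($H = \left(-168071\right) \frac{1}{98702} + 124507 \left(- \frac{1}{248710}\right) = - \frac{168071}{98702} - \frac{6553}{13090} = - \frac{41865347}{19000135} \approx -2.2034$)
$u{\left(436,-562 \right)} - H = 436 - - \frac{41865347}{19000135} = 436 + \frac{41865347}{19000135} = \frac{8325924207}{19000135}$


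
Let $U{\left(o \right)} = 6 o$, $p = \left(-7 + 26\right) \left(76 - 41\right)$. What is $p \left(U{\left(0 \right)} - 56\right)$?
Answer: $-37240$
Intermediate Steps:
$p = 665$ ($p = 19 \cdot 35 = 665$)
$p \left(U{\left(0 \right)} - 56\right) = 665 \left(6 \cdot 0 - 56\right) = 665 \left(0 - 56\right) = 665 \left(-56\right) = -37240$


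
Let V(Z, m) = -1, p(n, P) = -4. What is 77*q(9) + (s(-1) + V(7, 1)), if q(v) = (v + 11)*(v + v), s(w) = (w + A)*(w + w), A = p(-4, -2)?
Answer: 27729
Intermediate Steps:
A = -4
s(w) = 2*w*(-4 + w) (s(w) = (w - 4)*(w + w) = (-4 + w)*(2*w) = 2*w*(-4 + w))
q(v) = 2*v*(11 + v) (q(v) = (11 + v)*(2*v) = 2*v*(11 + v))
77*q(9) + (s(-1) + V(7, 1)) = 77*(2*9*(11 + 9)) + (2*(-1)*(-4 - 1) - 1) = 77*(2*9*20) + (2*(-1)*(-5) - 1) = 77*360 + (10 - 1) = 27720 + 9 = 27729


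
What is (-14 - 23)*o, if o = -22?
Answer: 814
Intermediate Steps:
(-14 - 23)*o = (-14 - 23)*(-22) = -37*(-22) = 814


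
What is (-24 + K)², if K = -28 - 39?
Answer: 8281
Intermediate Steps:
K = -67
(-24 + K)² = (-24 - 67)² = (-91)² = 8281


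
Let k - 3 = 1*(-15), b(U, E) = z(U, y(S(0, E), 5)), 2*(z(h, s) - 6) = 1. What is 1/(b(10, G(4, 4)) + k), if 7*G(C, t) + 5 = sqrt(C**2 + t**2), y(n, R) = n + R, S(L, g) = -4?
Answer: -2/11 ≈ -0.18182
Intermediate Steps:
y(n, R) = R + n
z(h, s) = 13/2 (z(h, s) = 6 + (1/2)*1 = 6 + 1/2 = 13/2)
G(C, t) = -5/7 + sqrt(C**2 + t**2)/7
b(U, E) = 13/2
k = -12 (k = 3 + 1*(-15) = 3 - 15 = -12)
1/(b(10, G(4, 4)) + k) = 1/(13/2 - 12) = 1/(-11/2) = -2/11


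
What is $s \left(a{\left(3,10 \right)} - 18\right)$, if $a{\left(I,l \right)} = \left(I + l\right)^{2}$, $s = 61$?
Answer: $9211$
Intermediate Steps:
$s \left(a{\left(3,10 \right)} - 18\right) = 61 \left(\left(3 + 10\right)^{2} - 18\right) = 61 \left(13^{2} - 18\right) = 61 \left(169 - 18\right) = 61 \cdot 151 = 9211$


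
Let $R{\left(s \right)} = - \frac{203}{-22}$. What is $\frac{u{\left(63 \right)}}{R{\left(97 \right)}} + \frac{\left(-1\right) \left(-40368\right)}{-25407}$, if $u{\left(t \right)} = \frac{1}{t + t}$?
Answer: $- \frac{19110625}{12034449} \approx -1.588$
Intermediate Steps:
$u{\left(t \right)} = \frac{1}{2 t}$
$R{\left(s \right)} = \frac{203}{22}$ ($R{\left(s \right)} = \left(-203\right) \left(- \frac{1}{22}\right) = \frac{203}{22}$)
$\frac{u{\left(63 \right)}}{R{\left(97 \right)}} + \frac{\left(-1\right) \left(-40368\right)}{-25407} = \frac{\frac{1}{2} \cdot \frac{1}{63}}{\frac{203}{22}} + \frac{\left(-1\right) \left(-40368\right)}{-25407} = \frac{1}{2} \cdot \frac{1}{63} \cdot \frac{22}{203} + 40368 \left(- \frac{1}{25407}\right) = \frac{1}{126} \cdot \frac{22}{203} - \frac{13456}{8469} = \frac{11}{12789} - \frac{13456}{8469} = - \frac{19110625}{12034449}$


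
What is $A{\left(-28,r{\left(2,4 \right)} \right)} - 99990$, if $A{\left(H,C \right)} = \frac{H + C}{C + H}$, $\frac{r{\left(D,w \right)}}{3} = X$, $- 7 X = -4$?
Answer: $-99989$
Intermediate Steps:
$X = \frac{4}{7}$ ($X = \left(- \frac{1}{7}\right) \left(-4\right) = \frac{4}{7} \approx 0.57143$)
$r{\left(D,w \right)} = \frac{12}{7}$ ($r{\left(D,w \right)} = 3 \cdot \frac{4}{7} = \frac{12}{7}$)
$A{\left(H,C \right)} = 1$ ($A{\left(H,C \right)} = \frac{C + H}{C + H} = 1$)
$A{\left(-28,r{\left(2,4 \right)} \right)} - 99990 = 1 - 99990 = -99989$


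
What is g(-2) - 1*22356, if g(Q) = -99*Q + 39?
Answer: -22119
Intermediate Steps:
g(Q) = 39 - 99*Q
g(-2) - 1*22356 = (39 - 99*(-2)) - 1*22356 = (39 + 198) - 22356 = 237 - 22356 = -22119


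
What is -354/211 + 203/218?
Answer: -34339/45998 ≈ -0.74653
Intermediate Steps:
-354/211 + 203/218 = -34339/45998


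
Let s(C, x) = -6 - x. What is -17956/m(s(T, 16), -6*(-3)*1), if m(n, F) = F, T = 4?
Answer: -8978/9 ≈ -997.56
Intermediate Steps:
-17956/m(s(T, 16), -6*(-3)*1) = -17956/(-6*(-3)*1) = -17956/(18*1) = -17956/18 = -17956*1/18 = -8978/9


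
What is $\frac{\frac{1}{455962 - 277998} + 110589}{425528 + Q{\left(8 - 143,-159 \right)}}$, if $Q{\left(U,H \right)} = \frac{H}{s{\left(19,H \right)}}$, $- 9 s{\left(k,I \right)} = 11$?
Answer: $\frac{216489468767}{833269981396} \approx 0.25981$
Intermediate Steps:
$s{\left(k,I \right)} = - \frac{11}{9}$ ($s{\left(k,I \right)} = \left(- \frac{1}{9}\right) 11 = - \frac{11}{9}$)
$Q{\left(U,H \right)} = - \frac{9 H}{11}$ ($Q{\left(U,H \right)} = \frac{H}{- \frac{11}{9}} = H \left(- \frac{9}{11}\right) = - \frac{9 H}{11}$)
$\frac{\frac{1}{455962 - 277998} + 110589}{425528 + Q{\left(8 - 143,-159 \right)}} = \frac{\frac{1}{455962 - 277998} + 110589}{425528 - - \frac{1431}{11}} = \frac{\frac{1}{177964} + 110589}{425528 + \frac{1431}{11}} = \frac{\frac{1}{177964} + 110589}{\frac{4682239}{11}} = \frac{19680860797}{177964} \cdot \frac{11}{4682239} = \frac{216489468767}{833269981396}$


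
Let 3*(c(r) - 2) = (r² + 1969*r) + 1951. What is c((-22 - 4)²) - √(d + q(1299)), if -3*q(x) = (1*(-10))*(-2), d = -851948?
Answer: 596659 - 2*I*√1916898/3 ≈ 5.9666e+5 - 923.01*I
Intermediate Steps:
q(x) = -20/3 (q(x) = -1*(-10)*(-2)/3 = -(-10)*(-2)/3 = -⅓*20 = -20/3)
c(r) = 1957/3 + r²/3 + 1969*r/3 (c(r) = 2 + ((r² + 1969*r) + 1951)/3 = 2 + (1951 + r² + 1969*r)/3 = 2 + (1951/3 + r²/3 + 1969*r/3) = 1957/3 + r²/3 + 1969*r/3)
c((-22 - 4)²) - √(d + q(1299)) = (1957/3 + ((-22 - 4)²)²/3 + 1969*(-22 - 4)²/3) - √(-851948 - 20/3) = (1957/3 + ((-26)²)²/3 + (1969/3)*(-26)²) - √(-2555864/3) = (1957/3 + (⅓)*676² + (1969/3)*676) - 2*I*√1916898/3 = (1957/3 + (⅓)*456976 + 1331044/3) - 2*I*√1916898/3 = (1957/3 + 456976/3 + 1331044/3) - 2*I*√1916898/3 = 596659 - 2*I*√1916898/3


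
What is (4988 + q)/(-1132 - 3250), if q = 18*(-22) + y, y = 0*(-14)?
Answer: -328/313 ≈ -1.0479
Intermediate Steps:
y = 0
q = -396 (q = 18*(-22) + 0 = -396 + 0 = -396)
(4988 + q)/(-1132 - 3250) = (4988 - 396)/(-1132 - 3250) = 4592/(-4382) = 4592*(-1/4382) = -328/313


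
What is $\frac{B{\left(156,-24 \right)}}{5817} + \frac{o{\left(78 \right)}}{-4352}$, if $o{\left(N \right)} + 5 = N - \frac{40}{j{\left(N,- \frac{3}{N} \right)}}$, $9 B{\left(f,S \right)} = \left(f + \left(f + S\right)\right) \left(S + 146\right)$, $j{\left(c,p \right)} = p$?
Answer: $\frac{10515887}{25315584} \approx 0.41539$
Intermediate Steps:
$B{\left(f,S \right)} = \frac{\left(146 + S\right) \left(S + 2 f\right)}{9}$ ($B{\left(f,S \right)} = \frac{\left(f + \left(f + S\right)\right) \left(S + 146\right)}{9} = \frac{\left(f + \left(S + f\right)\right) \left(146 + S\right)}{9} = \frac{\left(S + 2 f\right) \left(146 + S\right)}{9} = \frac{\left(146 + S\right) \left(S + 2 f\right)}{9}$)
$o{\left(N \right)} = -5 + \frac{43 N}{3}$ ($o{\left(N \right)} = -5 - \left(- N + 40 \left(- \frac{N}{3}\right)\right) = -5 - \left(- N + 40 \left(- \frac{1}{3}\right) N\right) = -5 + \left(N - - \frac{40 N}{3}\right) = -5 + \left(N + \frac{40 N}{3}\right) = -5 + \frac{43 N}{3}$)
$\frac{B{\left(156,-24 \right)}}{5817} + \frac{o{\left(78 \right)}}{-4352} = \frac{\frac{\left(-24\right)^{2}}{9} + \frac{146}{9} \left(-24\right) + \frac{292}{9} \cdot 156 + \frac{2}{9} \left(-24\right) 156}{5817} + \frac{-5 + \frac{43}{3} \cdot 78}{-4352} = \left(\frac{1}{9} \cdot 576 - \frac{1168}{3} + \frac{15184}{3} - 832\right) \frac{1}{5817} + \left(-5 + 1118\right) \left(- \frac{1}{4352}\right) = \left(64 - \frac{1168}{3} + \frac{15184}{3} - 832\right) \frac{1}{5817} + 1113 \left(- \frac{1}{4352}\right) = 3904 \cdot \frac{1}{5817} - \frac{1113}{4352} = \frac{3904}{5817} - \frac{1113}{4352} = \frac{10515887}{25315584}$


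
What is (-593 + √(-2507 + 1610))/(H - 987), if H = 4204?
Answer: -593/3217 + I*√897/3217 ≈ -0.18433 + 0.0093099*I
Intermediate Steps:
(-593 + √(-2507 + 1610))/(H - 987) = (-593 + √(-2507 + 1610))/(4204 - 987) = (-593 + √(-897))/3217 = (-593 + I*√897)*(1/3217) = -593/3217 + I*√897/3217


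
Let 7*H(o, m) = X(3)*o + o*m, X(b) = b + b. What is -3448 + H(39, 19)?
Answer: -23161/7 ≈ -3308.7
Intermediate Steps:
X(b) = 2*b
H(o, m) = 6*o/7 + m*o/7 (H(o, m) = ((2*3)*o + o*m)/7 = (6*o + m*o)/7 = 6*o/7 + m*o/7)
-3448 + H(39, 19) = -3448 + (⅐)*39*(6 + 19) = -3448 + (⅐)*39*25 = -3448 + 975/7 = -23161/7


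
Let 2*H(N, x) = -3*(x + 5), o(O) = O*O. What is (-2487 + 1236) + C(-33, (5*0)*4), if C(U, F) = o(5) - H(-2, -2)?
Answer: -2443/2 ≈ -1221.5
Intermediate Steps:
o(O) = O²
H(N, x) = -15/2 - 3*x/2 (H(N, x) = (-3*(x + 5))/2 = (-3*(5 + x))/2 = (-15 - 3*x)/2 = -15/2 - 3*x/2)
C(U, F) = 59/2 (C(U, F) = 5² - (-15/2 - 3/2*(-2)) = 25 - (-15/2 + 3) = 25 - 1*(-9/2) = 25 + 9/2 = 59/2)
(-2487 + 1236) + C(-33, (5*0)*4) = (-2487 + 1236) + 59/2 = -1251 + 59/2 = -2443/2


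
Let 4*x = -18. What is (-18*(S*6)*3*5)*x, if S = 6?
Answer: 43740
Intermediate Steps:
x = -9/2 (x = (1/4)*(-18) = -9/2 ≈ -4.5000)
(-18*(S*6)*3*5)*x = -18*(6*6)*3*5*(-9/2) = -18*36*3*5*(-9/2) = -1944*5*(-9/2) = -18*540*(-9/2) = -9720*(-9/2) = 43740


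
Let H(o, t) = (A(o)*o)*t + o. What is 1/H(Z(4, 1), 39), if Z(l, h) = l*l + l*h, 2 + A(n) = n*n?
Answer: 1/310460 ≈ 3.2210e-6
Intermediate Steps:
A(n) = -2 + n² (A(n) = -2 + n*n = -2 + n²)
Z(l, h) = l² + h*l
H(o, t) = o + o*t*(-2 + o²) (H(o, t) = ((-2 + o²)*o)*t + o = (o*(-2 + o²))*t + o = o*t*(-2 + o²) + o = o + o*t*(-2 + o²))
1/H(Z(4, 1), 39) = 1/((4*(1 + 4))*(1 + 39*(-2 + (4*(1 + 4))²))) = 1/((4*5)*(1 + 39*(-2 + (4*5)²))) = 1/(20*(1 + 39*(-2 + 20²))) = 1/(20*(1 + 39*(-2 + 400))) = 1/(20*(1 + 39*398)) = 1/(20*(1 + 15522)) = 1/(20*15523) = 1/310460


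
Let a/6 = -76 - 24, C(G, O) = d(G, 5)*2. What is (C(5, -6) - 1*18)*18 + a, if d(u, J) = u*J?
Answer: -24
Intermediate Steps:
d(u, J) = J*u
C(G, O) = 10*G (C(G, O) = (5*G)*2 = 10*G)
a = -600 (a = 6*(-76 - 24) = 6*(-100) = -600)
(C(5, -6) - 1*18)*18 + a = (10*5 - 1*18)*18 - 600 = (50 - 18)*18 - 600 = 32*18 - 600 = 576 - 600 = -24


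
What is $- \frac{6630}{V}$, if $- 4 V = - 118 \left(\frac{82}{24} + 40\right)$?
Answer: $- \frac{159120}{30739} \approx -5.1765$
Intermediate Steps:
$V = \frac{30739}{24}$ ($V = - \frac{\left(-118\right) \left(\frac{82}{24} + 40\right)}{4} = - \frac{\left(-118\right) \left(82 \cdot \frac{1}{24} + 40\right)}{4} = - \frac{\left(-118\right) \left(\frac{41}{12} + 40\right)}{4} = - \frac{\left(-118\right) \frac{521}{12}}{4} = \left(- \frac{1}{4}\right) \left(- \frac{30739}{6}\right) = \frac{30739}{24} \approx 1280.8$)
$- \frac{6630}{V} = - \frac{6630}{\frac{30739}{24}} = \left(-6630\right) \frac{24}{30739} = - \frac{159120}{30739}$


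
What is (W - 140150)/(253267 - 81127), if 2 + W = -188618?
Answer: -10959/5738 ≈ -1.9099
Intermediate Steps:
W = -188620 (W = -2 - 188618 = -188620)
(W - 140150)/(253267 - 81127) = (-188620 - 140150)/(253267 - 81127) = -328770/172140 = -328770*1/172140 = -10959/5738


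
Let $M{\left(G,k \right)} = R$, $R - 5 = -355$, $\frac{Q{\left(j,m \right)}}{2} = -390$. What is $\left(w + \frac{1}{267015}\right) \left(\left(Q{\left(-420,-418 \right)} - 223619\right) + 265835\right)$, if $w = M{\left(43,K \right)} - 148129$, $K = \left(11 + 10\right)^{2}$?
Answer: $- \frac{547592211981408}{89005} \approx -6.1524 \cdot 10^{9}$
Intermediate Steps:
$Q{\left(j,m \right)} = -780$ ($Q{\left(j,m \right)} = 2 \left(-390\right) = -780$)
$K = 441$ ($K = 21^{2} = 441$)
$R = -350$ ($R = 5 - 355 = -350$)
$M{\left(G,k \right)} = -350$
$w = -148479$ ($w = -350 - 148129 = -148479$)
$\left(w + \frac{1}{267015}\right) \left(\left(Q{\left(-420,-418 \right)} - 223619\right) + 265835\right) = \left(-148479 + \frac{1}{267015}\right) \left(\left(-780 - 223619\right) + 265835\right) = \left(-148479 + \frac{1}{267015}\right) \left(-224399 + 265835\right) = \left(- \frac{39646120184}{267015}\right) 41436 = - \frac{547592211981408}{89005}$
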